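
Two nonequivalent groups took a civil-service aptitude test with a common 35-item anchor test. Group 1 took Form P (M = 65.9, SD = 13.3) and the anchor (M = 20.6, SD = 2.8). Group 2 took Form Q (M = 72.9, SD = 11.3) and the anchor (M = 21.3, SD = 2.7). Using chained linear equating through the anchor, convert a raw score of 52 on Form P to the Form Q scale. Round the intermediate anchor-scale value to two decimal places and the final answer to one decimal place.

Form P → anchor (Group 1): v = (2.8/13.3)(52 − 65.9) + 20.6 = 17.67
anchor → Form Q (Group 2): y = (11.3/2.7)(17.67 − 21.3) + 72.9 = 57.7

57.7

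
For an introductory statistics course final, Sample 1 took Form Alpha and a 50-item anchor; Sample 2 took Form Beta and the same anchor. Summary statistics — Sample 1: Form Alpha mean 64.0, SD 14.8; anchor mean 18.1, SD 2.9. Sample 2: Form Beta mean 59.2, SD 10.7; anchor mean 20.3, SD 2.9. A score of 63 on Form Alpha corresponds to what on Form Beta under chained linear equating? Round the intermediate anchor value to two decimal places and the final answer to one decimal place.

Form Alpha → anchor (Sample 1): v = (2.9/14.8)(63 − 64.0) + 18.1 = 17.90
anchor → Form Beta (Sample 2): y = (10.7/2.9)(17.90 − 20.3) + 59.2 = 50.3

50.3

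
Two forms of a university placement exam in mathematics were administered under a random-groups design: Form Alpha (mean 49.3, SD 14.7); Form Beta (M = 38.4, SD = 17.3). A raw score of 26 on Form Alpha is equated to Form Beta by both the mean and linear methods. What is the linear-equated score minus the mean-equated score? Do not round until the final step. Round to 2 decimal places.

-4.12

Mean-equated: 26 + (38.4 − 49.3) = 15.10
Linear-equated: (17.3/14.7)(26 − 49.3) + 38.4 = 10.979
Difference = 10.979 − 15.10 = -4.12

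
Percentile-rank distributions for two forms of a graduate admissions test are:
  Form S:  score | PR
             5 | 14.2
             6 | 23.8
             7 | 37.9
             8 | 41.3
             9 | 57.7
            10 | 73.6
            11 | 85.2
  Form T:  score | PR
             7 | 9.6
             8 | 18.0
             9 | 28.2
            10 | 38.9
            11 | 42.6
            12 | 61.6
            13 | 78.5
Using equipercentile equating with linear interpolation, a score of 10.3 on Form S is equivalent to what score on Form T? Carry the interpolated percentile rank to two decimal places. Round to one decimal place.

PR of 10.3 on Form S: 73.6 + (10.3 − 10)/(11 − 10) × (85.2 − 73.6) = 77.08
On Form T, PR 77.08 falls between score 12 (PR 61.6) and 13 (PR 78.5).
Interpolate: 12 + (77.08 − 61.6)/(78.5 − 61.6) × (13 − 12) = 12.9

12.9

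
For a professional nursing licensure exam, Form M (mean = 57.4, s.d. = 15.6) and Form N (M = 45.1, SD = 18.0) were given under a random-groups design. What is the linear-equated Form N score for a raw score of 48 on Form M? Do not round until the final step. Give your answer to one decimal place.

34.3

Linear equating: y = (SD_Y/SD_X)(x − M_X) + M_Y
y = (18.0/15.6)(48 − 57.4) + 45.1
y = 1.153846 × -9.4 + 45.1 = -10.8462 + 45.1 = 34.3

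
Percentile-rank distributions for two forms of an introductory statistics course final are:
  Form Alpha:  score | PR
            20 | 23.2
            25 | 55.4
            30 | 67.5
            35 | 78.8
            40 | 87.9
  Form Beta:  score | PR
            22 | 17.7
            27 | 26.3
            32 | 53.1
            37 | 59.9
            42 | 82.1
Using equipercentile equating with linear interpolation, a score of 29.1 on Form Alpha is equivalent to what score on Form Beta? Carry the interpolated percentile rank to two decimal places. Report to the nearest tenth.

38.2

PR of 29.1 on Form Alpha: 55.4 + (29.1 − 25)/(30 − 25) × (67.5 − 55.4) = 65.32
On Form Beta, PR 65.32 falls between score 37 (PR 59.9) and 42 (PR 82.1).
Interpolate: 37 + (65.32 − 59.9)/(82.1 − 59.9) × (42 − 37) = 38.2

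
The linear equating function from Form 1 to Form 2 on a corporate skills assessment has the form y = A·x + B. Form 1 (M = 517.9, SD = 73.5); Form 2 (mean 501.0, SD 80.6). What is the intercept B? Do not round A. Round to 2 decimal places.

A = SD_Y / SD_X = 80.6 / 73.5 = 1.096599
B = M_Y − A·M_X = 501.0 − 1.096599 × 517.9 = -66.93

-66.93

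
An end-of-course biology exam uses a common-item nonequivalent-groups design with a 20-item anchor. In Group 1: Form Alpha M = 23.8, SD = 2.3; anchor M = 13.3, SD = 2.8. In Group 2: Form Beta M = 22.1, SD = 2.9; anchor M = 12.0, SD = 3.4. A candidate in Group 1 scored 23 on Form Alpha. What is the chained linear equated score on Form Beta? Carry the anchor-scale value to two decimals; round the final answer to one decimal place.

22.4

Form Alpha → anchor (Group 1): v = (2.8/2.3)(23 − 23.8) + 13.3 = 12.33
anchor → Form Beta (Group 2): y = (2.9/3.4)(12.33 − 12.0) + 22.1 = 22.4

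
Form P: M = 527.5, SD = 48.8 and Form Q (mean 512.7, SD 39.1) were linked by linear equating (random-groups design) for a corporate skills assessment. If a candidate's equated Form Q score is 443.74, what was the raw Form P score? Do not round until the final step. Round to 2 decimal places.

441.43

Invert y = (SD_Y/SD_X)(x − M_X) + M_Y:
x = (SD_X/SD_Y)(y − M_Y) + M_X = (48.8/39.1)(443.74 − 512.7) + 527.5
x = 1.248082 × -68.960 + 527.5 = 441.43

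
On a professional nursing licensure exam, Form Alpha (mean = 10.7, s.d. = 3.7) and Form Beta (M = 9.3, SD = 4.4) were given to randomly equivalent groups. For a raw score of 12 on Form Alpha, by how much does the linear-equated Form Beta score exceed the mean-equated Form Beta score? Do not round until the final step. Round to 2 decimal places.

0.25

Mean-equated: 12 + (9.3 − 10.7) = 10.60
Linear-equated: (4.4/3.7)(12 − 10.7) + 9.3 = 10.846
Difference = 10.846 − 10.60 = 0.25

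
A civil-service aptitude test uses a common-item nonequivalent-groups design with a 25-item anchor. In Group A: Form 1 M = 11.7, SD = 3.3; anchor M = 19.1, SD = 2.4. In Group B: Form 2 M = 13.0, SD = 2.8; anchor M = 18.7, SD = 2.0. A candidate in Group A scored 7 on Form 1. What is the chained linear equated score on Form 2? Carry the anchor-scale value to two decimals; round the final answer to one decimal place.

8.8

Form 1 → anchor (Group A): v = (2.4/3.3)(7 − 11.7) + 19.1 = 15.68
anchor → Form 2 (Group B): y = (2.8/2.0)(15.68 − 18.7) + 13.0 = 8.8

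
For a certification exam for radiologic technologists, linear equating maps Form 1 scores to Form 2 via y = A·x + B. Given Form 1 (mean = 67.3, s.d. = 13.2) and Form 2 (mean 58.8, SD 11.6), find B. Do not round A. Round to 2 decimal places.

-0.34

A = SD_Y / SD_X = 11.6 / 13.2 = 0.878788
B = M_Y − A·M_X = 58.8 − 0.878788 × 67.3 = -0.34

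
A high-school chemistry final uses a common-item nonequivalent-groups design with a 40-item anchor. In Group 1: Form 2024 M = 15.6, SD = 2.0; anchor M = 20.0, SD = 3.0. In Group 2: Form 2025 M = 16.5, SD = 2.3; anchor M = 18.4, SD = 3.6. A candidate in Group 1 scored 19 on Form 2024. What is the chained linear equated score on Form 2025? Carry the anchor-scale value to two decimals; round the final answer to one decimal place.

20.8

Form 2024 → anchor (Group 1): v = (3.0/2.0)(19 − 15.6) + 20.0 = 25.10
anchor → Form 2025 (Group 2): y = (2.3/3.6)(25.10 − 18.4) + 16.5 = 20.8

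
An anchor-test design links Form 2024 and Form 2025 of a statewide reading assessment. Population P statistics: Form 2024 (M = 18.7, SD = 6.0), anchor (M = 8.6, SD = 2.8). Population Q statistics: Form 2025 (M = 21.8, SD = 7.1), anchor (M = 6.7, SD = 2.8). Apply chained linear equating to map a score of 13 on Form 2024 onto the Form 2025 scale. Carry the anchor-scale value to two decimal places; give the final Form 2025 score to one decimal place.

Form 2024 → anchor (Population P): v = (2.8/6.0)(13 − 18.7) + 8.6 = 5.94
anchor → Form 2025 (Population Q): y = (7.1/2.8)(5.94 − 6.7) + 21.8 = 19.9

19.9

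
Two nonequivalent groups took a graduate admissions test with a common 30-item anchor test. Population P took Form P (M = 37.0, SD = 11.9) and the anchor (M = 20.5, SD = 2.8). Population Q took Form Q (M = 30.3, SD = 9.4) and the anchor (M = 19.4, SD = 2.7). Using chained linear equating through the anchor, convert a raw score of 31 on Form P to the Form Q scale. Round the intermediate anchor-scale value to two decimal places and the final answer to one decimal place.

29.2

Form P → anchor (Population P): v = (2.8/11.9)(31 − 37.0) + 20.5 = 19.09
anchor → Form Q (Population Q): y = (9.4/2.7)(19.09 − 19.4) + 30.3 = 29.2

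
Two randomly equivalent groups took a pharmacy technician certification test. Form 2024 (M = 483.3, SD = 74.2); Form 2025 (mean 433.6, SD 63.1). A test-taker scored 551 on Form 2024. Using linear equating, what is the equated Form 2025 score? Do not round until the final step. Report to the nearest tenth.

Linear equating: y = (SD_Y/SD_X)(x − M_X) + M_Y
y = (63.1/74.2)(551 − 483.3) + 433.6
y = 0.850404 × 67.7 + 433.6 = 57.5724 + 433.6 = 491.2

491.2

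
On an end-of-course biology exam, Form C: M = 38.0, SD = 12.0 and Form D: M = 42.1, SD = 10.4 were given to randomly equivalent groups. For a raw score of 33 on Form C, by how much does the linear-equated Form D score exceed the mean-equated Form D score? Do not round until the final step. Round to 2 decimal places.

0.67

Mean-equated: 33 + (42.1 − 38.0) = 37.10
Linear-equated: (10.4/12.0)(33 − 38.0) + 42.1 = 37.767
Difference = 37.767 − 37.10 = 0.67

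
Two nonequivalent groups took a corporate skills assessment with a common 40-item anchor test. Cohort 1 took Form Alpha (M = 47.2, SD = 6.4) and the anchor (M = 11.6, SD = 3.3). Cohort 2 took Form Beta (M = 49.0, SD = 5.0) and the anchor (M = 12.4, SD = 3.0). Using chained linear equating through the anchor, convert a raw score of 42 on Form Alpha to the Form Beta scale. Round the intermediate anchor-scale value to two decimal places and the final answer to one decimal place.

Form Alpha → anchor (Cohort 1): v = (3.3/6.4)(42 − 47.2) + 11.6 = 8.92
anchor → Form Beta (Cohort 2): y = (5.0/3.0)(8.92 − 12.4) + 49.0 = 43.2

43.2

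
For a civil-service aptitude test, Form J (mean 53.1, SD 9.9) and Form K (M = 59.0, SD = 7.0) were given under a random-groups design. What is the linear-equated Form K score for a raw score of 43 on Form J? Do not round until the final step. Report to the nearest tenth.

51.9

Linear equating: y = (SD_Y/SD_X)(x − M_X) + M_Y
y = (7.0/9.9)(43 − 53.1) + 59.0
y = 0.707071 × -10.1 + 59.0 = -7.1414 + 59.0 = 51.9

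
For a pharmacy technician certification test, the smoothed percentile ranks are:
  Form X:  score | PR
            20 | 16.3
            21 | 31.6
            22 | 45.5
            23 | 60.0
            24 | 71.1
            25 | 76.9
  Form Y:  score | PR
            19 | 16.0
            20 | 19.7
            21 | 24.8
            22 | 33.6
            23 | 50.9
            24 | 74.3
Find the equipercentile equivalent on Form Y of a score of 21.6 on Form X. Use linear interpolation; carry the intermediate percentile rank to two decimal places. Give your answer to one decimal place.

PR of 21.6 on Form X: 31.6 + (21.6 − 21)/(22 − 21) × (45.5 − 31.6) = 39.94
On Form Y, PR 39.94 falls between score 22 (PR 33.6) and 23 (PR 50.9).
Interpolate: 22 + (39.94 − 33.6)/(50.9 − 33.6) × (23 − 22) = 22.4

22.4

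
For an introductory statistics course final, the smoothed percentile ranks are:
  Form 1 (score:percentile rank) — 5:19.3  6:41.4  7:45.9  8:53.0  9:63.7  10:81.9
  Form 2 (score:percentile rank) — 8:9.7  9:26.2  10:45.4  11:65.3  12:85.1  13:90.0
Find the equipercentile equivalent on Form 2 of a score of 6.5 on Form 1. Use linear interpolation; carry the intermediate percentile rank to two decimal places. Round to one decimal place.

PR of 6.5 on Form 1: 41.4 + (6.5 − 6)/(7 − 6) × (45.9 − 41.4) = 43.65
On Form 2, PR 43.65 falls between score 9 (PR 26.2) and 10 (PR 45.4).
Interpolate: 9 + (43.65 − 26.2)/(45.4 − 26.2) × (10 − 9) = 9.9

9.9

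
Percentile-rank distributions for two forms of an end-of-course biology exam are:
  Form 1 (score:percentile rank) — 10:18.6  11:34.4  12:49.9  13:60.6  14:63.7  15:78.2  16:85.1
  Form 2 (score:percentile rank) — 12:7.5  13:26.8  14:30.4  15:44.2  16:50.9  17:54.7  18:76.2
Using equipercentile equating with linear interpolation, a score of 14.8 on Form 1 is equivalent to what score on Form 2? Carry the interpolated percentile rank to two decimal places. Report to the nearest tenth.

PR of 14.8 on Form 1: 63.7 + (14.8 − 14)/(15 − 14) × (78.2 − 63.7) = 75.30
On Form 2, PR 75.30 falls between score 17 (PR 54.7) and 18 (PR 76.2).
Interpolate: 17 + (75.30 − 54.7)/(76.2 − 54.7) × (18 − 17) = 18.0

18.0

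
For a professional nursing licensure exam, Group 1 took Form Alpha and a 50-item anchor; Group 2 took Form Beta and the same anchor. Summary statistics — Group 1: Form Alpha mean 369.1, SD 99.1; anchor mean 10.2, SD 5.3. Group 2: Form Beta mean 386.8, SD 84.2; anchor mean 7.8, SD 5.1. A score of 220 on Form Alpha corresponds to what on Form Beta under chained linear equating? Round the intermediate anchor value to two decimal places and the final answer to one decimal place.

Form Alpha → anchor (Group 1): v = (5.3/99.1)(220 − 369.1) + 10.2 = 2.23
anchor → Form Beta (Group 2): y = (84.2/5.1)(2.23 − 7.8) + 386.8 = 294.8

294.8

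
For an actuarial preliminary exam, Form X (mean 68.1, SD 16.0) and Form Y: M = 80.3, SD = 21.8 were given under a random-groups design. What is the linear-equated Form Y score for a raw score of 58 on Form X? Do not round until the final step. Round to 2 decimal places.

Linear equating: y = (SD_Y/SD_X)(x − M_X) + M_Y
y = (21.8/16.0)(58 − 68.1) + 80.3
y = 1.362500 × -10.1 + 80.3 = -13.7612 + 80.3 = 66.54

66.54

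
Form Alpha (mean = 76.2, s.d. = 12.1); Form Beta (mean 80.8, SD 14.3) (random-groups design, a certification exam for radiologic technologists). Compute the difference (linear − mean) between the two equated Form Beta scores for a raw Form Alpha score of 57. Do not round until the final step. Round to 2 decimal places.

-3.49

Mean-equated: 57 + (80.8 − 76.2) = 61.60
Linear-equated: (14.3/12.1)(57 − 76.2) + 80.8 = 58.109
Difference = 58.109 − 61.60 = -3.49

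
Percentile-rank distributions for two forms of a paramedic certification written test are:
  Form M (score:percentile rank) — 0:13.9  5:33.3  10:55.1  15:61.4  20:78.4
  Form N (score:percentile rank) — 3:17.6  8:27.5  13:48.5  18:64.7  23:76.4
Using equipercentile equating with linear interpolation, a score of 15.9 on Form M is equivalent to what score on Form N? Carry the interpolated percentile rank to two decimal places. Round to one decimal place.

PR of 15.9 on Form M: 61.4 + (15.9 − 15)/(20 − 15) × (78.4 − 61.4) = 64.46
On Form N, PR 64.46 falls between score 13 (PR 48.5) and 18 (PR 64.7).
Interpolate: 13 + (64.46 − 48.5)/(64.7 − 48.5) × (18 − 13) = 17.9

17.9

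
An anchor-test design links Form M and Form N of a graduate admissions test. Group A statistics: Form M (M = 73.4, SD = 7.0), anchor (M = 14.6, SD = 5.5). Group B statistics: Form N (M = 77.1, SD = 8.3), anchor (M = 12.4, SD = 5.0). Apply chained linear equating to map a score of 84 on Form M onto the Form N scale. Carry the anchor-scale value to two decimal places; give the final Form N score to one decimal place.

94.6

Form M → anchor (Group A): v = (5.5/7.0)(84 − 73.4) + 14.6 = 22.93
anchor → Form N (Group B): y = (8.3/5.0)(22.93 − 12.4) + 77.1 = 94.6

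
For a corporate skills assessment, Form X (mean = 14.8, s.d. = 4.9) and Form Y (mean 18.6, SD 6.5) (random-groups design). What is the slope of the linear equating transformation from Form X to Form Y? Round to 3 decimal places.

A = SD_Y / SD_X = 6.5 / 4.9 = 1.327

1.327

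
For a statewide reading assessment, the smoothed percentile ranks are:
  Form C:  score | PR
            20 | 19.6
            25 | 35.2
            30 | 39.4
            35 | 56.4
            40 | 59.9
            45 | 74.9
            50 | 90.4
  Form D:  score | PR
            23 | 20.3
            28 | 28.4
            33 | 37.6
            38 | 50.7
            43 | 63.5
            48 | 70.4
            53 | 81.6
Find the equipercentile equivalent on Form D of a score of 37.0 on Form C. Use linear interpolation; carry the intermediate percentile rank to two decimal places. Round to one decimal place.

PR of 37.0 on Form C: 56.4 + (37.0 − 35)/(40 − 35) × (59.9 − 56.4) = 57.80
On Form D, PR 57.80 falls between score 38 (PR 50.7) and 43 (PR 63.5).
Interpolate: 38 + (57.80 − 50.7)/(63.5 − 50.7) × (43 − 38) = 40.8

40.8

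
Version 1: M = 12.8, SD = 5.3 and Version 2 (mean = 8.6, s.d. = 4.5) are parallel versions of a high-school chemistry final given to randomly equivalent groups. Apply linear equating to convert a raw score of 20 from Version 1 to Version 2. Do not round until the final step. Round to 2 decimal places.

14.71

Linear equating: y = (SD_Y/SD_X)(x − M_X) + M_Y
y = (4.5/5.3)(20 − 12.8) + 8.6
y = 0.849057 × 7.2 + 8.6 = 6.1132 + 8.6 = 14.71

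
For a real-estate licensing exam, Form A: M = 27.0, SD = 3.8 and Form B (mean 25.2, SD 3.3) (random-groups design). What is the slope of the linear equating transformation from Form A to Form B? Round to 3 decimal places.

A = SD_Y / SD_X = 3.3 / 3.8 = 0.868

0.868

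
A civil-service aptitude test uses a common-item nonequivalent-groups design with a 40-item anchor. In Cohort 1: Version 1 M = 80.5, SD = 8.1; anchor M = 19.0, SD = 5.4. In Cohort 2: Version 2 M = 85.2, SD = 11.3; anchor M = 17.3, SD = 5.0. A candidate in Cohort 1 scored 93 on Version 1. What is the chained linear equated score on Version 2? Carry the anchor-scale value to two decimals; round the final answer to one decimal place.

Version 1 → anchor (Cohort 1): v = (5.4/8.1)(93 − 80.5) + 19.0 = 27.33
anchor → Version 2 (Cohort 2): y = (11.3/5.0)(27.33 − 17.3) + 85.2 = 107.9

107.9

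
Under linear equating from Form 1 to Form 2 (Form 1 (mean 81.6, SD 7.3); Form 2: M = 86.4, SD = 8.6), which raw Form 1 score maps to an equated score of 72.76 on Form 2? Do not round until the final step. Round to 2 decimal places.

70.02

Invert y = (SD_Y/SD_X)(x − M_X) + M_Y:
x = (SD_X/SD_Y)(y − M_Y) + M_X = (7.3/8.6)(72.76 − 86.4) + 81.6
x = 0.848837 × -13.640 + 81.6 = 70.02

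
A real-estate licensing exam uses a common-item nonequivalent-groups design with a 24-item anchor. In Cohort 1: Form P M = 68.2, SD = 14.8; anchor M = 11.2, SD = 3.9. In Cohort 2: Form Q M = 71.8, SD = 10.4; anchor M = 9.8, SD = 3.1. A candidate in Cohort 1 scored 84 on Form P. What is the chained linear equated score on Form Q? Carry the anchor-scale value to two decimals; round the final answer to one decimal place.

Form P → anchor (Cohort 1): v = (3.9/14.8)(84 − 68.2) + 11.2 = 15.36
anchor → Form Q (Cohort 2): y = (10.4/3.1)(15.36 − 9.8) + 71.8 = 90.5

90.5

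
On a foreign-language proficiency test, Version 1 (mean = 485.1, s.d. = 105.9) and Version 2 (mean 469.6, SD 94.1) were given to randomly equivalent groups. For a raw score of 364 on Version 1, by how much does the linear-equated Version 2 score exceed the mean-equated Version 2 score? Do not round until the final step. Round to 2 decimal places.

13.49

Mean-equated: 364 + (469.6 − 485.1) = 348.50
Linear-equated: (94.1/105.9)(364 − 485.1) + 469.6 = 361.994
Difference = 361.994 − 348.50 = 13.49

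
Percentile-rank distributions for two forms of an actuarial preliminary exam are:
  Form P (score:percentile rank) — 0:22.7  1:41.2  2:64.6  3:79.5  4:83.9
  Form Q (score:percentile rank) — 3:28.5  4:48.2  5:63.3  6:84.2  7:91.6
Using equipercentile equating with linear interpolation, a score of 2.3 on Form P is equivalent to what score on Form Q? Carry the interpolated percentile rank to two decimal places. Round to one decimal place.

PR of 2.3 on Form P: 64.6 + (2.3 − 2)/(3 − 2) × (79.5 − 64.6) = 69.07
On Form Q, PR 69.07 falls between score 5 (PR 63.3) and 6 (PR 84.2).
Interpolate: 5 + (69.07 − 63.3)/(84.2 − 63.3) × (6 − 5) = 5.3

5.3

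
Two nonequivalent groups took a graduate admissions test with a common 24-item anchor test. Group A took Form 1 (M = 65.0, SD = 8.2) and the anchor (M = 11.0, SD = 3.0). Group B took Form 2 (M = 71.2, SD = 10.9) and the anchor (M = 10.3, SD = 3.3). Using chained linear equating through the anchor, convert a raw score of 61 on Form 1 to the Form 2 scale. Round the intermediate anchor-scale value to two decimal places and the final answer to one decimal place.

Form 1 → anchor (Group A): v = (3.0/8.2)(61 − 65.0) + 11.0 = 9.54
anchor → Form 2 (Group B): y = (10.9/3.3)(9.54 − 10.3) + 71.2 = 68.7

68.7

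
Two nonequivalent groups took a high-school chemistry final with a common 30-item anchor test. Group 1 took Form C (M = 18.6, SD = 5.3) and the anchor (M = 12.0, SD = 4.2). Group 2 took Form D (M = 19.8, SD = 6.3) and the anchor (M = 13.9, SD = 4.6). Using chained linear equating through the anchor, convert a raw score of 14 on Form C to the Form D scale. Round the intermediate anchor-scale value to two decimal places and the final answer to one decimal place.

12.2

Form C → anchor (Group 1): v = (4.2/5.3)(14 − 18.6) + 12.0 = 8.35
anchor → Form D (Group 2): y = (6.3/4.6)(8.35 − 13.9) + 19.8 = 12.2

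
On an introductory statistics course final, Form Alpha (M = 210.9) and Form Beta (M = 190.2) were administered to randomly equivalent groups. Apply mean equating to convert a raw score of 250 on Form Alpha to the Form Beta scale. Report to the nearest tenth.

Mean equating: y = x + (M_Y − M_X) = 250 + (190.2 − 210.9) = 229.3

229.3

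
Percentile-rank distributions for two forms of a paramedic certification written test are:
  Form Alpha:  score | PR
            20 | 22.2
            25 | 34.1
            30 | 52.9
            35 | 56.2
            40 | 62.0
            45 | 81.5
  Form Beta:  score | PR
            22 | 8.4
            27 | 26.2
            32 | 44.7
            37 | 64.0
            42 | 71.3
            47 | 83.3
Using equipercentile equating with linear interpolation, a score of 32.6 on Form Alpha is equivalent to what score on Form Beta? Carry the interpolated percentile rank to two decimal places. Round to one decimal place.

PR of 32.6 on Form Alpha: 52.9 + (32.6 − 30)/(35 − 30) × (56.2 − 52.9) = 54.62
On Form Beta, PR 54.62 falls between score 32 (PR 44.7) and 37 (PR 64.0).
Interpolate: 32 + (54.62 − 44.7)/(64.0 − 44.7) × (37 − 32) = 34.6

34.6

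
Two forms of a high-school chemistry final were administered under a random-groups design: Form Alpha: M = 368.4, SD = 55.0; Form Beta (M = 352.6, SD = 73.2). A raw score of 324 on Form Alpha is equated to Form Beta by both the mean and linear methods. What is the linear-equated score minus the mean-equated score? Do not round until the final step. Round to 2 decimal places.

-14.69

Mean-equated: 324 + (352.6 − 368.4) = 308.20
Linear-equated: (73.2/55.0)(324 − 368.4) + 352.6 = 293.508
Difference = 293.508 − 308.20 = -14.69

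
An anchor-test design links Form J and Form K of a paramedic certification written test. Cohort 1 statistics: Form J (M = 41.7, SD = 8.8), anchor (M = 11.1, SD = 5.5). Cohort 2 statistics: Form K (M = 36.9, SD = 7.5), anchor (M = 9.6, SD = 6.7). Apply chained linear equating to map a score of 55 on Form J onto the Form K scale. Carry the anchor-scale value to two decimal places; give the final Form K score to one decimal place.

47.9

Form J → anchor (Cohort 1): v = (5.5/8.8)(55 − 41.7) + 11.1 = 19.41
anchor → Form K (Cohort 2): y = (7.5/6.7)(19.41 − 9.6) + 36.9 = 47.9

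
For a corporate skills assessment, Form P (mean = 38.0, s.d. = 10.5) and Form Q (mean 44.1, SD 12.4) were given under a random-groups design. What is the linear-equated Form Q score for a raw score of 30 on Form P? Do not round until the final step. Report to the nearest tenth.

Linear equating: y = (SD_Y/SD_X)(x − M_X) + M_Y
y = (12.4/10.5)(30 − 38.0) + 44.1
y = 1.180952 × -8.0 + 44.1 = -9.4476 + 44.1 = 34.7

34.7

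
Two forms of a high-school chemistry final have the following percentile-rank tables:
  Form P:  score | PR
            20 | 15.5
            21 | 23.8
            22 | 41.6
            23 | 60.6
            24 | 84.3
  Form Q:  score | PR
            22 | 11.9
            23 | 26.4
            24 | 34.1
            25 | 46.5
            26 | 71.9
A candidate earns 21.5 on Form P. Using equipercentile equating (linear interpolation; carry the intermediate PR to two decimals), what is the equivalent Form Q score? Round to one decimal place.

23.8

PR of 21.5 on Form P: 23.8 + (21.5 − 21)/(22 − 21) × (41.6 − 23.8) = 32.70
On Form Q, PR 32.70 falls between score 23 (PR 26.4) and 24 (PR 34.1).
Interpolate: 23 + (32.70 − 26.4)/(34.1 − 26.4) × (24 − 23) = 23.8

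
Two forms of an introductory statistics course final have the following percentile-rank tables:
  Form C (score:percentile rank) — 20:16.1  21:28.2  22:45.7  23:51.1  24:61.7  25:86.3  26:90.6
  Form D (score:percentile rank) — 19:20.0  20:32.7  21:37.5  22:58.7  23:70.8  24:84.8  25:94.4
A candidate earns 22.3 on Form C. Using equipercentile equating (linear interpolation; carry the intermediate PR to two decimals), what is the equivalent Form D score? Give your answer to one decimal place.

21.5

PR of 22.3 on Form C: 45.7 + (22.3 − 22)/(23 − 22) × (51.1 − 45.7) = 47.32
On Form D, PR 47.32 falls between score 21 (PR 37.5) and 22 (PR 58.7).
Interpolate: 21 + (47.32 − 37.5)/(58.7 − 37.5) × (22 − 21) = 21.5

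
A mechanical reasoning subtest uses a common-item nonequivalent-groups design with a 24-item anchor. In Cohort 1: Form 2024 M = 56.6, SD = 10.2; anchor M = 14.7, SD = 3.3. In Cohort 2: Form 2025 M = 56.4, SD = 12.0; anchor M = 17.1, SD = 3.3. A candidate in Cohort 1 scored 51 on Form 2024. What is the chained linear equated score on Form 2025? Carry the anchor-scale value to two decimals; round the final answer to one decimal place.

41.1

Form 2024 → anchor (Cohort 1): v = (3.3/10.2)(51 − 56.6) + 14.7 = 12.89
anchor → Form 2025 (Cohort 2): y = (12.0/3.3)(12.89 − 17.1) + 56.4 = 41.1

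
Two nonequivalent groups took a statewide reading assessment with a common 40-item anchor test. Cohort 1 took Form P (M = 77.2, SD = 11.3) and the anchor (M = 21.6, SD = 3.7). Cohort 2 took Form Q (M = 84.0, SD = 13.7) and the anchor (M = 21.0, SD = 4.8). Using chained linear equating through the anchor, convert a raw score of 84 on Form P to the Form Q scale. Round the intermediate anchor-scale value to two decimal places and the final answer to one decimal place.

92.1

Form P → anchor (Cohort 1): v = (3.7/11.3)(84 − 77.2) + 21.6 = 23.83
anchor → Form Q (Cohort 2): y = (13.7/4.8)(23.83 − 21.0) + 84.0 = 92.1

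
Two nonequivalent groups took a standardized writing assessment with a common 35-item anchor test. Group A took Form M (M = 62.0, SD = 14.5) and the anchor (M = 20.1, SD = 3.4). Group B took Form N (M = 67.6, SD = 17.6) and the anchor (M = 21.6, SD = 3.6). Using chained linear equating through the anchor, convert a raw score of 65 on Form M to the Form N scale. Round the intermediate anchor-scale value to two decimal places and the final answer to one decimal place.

63.7

Form M → anchor (Group A): v = (3.4/14.5)(65 − 62.0) + 20.1 = 20.80
anchor → Form N (Group B): y = (17.6/3.6)(20.80 − 21.6) + 67.6 = 63.7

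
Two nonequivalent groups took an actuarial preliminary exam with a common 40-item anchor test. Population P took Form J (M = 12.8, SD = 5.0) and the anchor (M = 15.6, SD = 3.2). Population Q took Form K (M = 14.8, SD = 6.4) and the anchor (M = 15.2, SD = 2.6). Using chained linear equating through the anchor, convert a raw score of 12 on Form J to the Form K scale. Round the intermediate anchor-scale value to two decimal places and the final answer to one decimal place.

Form J → anchor (Population P): v = (3.2/5.0)(12 − 12.8) + 15.6 = 15.09
anchor → Form K (Population Q): y = (6.4/2.6)(15.09 − 15.2) + 14.8 = 14.5

14.5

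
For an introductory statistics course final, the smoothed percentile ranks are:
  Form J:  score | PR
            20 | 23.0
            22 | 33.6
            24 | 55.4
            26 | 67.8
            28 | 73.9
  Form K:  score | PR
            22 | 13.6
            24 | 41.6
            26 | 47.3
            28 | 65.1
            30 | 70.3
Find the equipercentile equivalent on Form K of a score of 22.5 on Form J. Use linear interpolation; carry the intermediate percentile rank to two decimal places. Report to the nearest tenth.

PR of 22.5 on Form J: 33.6 + (22.5 − 22)/(24 − 22) × (55.4 − 33.6) = 39.05
On Form K, PR 39.05 falls between score 22 (PR 13.6) and 24 (PR 41.6).
Interpolate: 22 + (39.05 − 13.6)/(41.6 − 13.6) × (24 − 22) = 23.8

23.8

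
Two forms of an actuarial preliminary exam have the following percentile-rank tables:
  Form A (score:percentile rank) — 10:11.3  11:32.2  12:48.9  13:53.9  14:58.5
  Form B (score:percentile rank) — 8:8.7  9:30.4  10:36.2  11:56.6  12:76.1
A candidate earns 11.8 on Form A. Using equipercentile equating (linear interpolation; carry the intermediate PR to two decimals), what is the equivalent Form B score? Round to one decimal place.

10.5

PR of 11.8 on Form A: 32.2 + (11.8 − 11)/(12 − 11) × (48.9 − 32.2) = 45.56
On Form B, PR 45.56 falls between score 10 (PR 36.2) and 11 (PR 56.6).
Interpolate: 10 + (45.56 − 36.2)/(56.6 − 36.2) × (11 − 10) = 10.5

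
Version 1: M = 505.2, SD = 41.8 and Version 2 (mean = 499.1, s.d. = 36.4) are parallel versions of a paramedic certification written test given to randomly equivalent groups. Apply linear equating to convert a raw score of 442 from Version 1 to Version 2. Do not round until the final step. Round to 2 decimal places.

Linear equating: y = (SD_Y/SD_X)(x − M_X) + M_Y
y = (36.4/41.8)(442 − 505.2) + 499.1
y = 0.870813 × -63.2 + 499.1 = -55.0354 + 499.1 = 444.06

444.06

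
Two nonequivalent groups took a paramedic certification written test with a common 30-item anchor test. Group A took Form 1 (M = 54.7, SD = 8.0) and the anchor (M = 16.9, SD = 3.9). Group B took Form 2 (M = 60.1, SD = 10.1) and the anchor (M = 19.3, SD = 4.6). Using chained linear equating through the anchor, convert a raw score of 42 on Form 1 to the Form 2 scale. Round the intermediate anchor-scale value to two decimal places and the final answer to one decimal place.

Form 1 → anchor (Group A): v = (3.9/8.0)(42 − 54.7) + 16.9 = 10.71
anchor → Form 2 (Group B): y = (10.1/4.6)(10.71 − 19.3) + 60.1 = 41.2

41.2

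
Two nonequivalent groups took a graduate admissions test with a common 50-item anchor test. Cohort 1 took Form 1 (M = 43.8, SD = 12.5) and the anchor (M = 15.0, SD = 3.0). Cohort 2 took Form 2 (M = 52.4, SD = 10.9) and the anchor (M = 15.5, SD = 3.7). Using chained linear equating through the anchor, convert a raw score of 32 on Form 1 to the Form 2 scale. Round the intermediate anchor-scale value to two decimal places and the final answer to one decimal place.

Form 1 → anchor (Cohort 1): v = (3.0/12.5)(32 − 43.8) + 15.0 = 12.17
anchor → Form 2 (Cohort 2): y = (10.9/3.7)(12.17 − 15.5) + 52.4 = 42.6

42.6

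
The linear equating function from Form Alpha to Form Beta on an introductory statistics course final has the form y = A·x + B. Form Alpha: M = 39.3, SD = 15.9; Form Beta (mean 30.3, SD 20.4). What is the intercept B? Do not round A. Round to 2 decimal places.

A = SD_Y / SD_X = 20.4 / 15.9 = 1.283019
B = M_Y − A·M_X = 30.3 − 1.283019 × 39.3 = -20.12

-20.12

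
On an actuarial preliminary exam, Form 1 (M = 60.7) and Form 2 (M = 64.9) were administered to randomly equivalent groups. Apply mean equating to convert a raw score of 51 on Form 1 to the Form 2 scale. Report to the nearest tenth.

Mean equating: y = x + (M_Y − M_X) = 51 + (64.9 − 60.7) = 55.2

55.2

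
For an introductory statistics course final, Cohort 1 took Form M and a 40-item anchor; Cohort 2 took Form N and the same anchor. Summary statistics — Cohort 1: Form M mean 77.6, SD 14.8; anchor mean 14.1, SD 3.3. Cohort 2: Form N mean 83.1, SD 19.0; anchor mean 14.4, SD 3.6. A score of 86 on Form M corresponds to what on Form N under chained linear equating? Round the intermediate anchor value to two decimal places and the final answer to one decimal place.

91.4

Form M → anchor (Cohort 1): v = (3.3/14.8)(86 − 77.6) + 14.1 = 15.97
anchor → Form N (Cohort 2): y = (19.0/3.6)(15.97 − 14.4) + 83.1 = 91.4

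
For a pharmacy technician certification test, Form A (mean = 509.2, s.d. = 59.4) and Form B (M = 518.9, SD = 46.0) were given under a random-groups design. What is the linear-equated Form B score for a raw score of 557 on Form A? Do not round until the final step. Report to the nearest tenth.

555.9

Linear equating: y = (SD_Y/SD_X)(x − M_X) + M_Y
y = (46.0/59.4)(557 − 509.2) + 518.9
y = 0.774411 × 47.8 + 518.9 = 37.0168 + 518.9 = 555.9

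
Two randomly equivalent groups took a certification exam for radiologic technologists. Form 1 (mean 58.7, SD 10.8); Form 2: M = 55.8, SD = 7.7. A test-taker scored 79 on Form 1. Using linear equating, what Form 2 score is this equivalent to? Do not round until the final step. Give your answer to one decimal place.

Linear equating: y = (SD_Y/SD_X)(x − M_X) + M_Y
y = (7.7/10.8)(79 − 58.7) + 55.8
y = 0.712963 × 20.3 + 55.8 = 14.4731 + 55.8 = 70.3

70.3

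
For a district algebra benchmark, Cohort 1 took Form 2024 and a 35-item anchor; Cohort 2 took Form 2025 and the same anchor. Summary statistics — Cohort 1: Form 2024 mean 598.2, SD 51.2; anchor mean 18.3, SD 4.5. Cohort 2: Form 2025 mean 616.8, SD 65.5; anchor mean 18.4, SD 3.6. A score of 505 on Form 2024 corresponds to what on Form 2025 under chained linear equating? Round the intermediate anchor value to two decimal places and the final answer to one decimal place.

Form 2024 → anchor (Cohort 1): v = (4.5/51.2)(505 − 598.2) + 18.3 = 10.11
anchor → Form 2025 (Cohort 2): y = (65.5/3.6)(10.11 − 18.4) + 616.8 = 466.0

466.0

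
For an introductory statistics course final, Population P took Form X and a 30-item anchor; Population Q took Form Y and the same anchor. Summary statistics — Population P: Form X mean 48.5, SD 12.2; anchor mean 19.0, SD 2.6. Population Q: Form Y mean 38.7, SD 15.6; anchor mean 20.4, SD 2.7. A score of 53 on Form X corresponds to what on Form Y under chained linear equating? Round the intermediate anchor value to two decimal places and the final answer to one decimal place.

Form X → anchor (Population P): v = (2.6/12.2)(53 − 48.5) + 19.0 = 19.96
anchor → Form Y (Population Q): y = (15.6/2.7)(19.96 − 20.4) + 38.7 = 36.2

36.2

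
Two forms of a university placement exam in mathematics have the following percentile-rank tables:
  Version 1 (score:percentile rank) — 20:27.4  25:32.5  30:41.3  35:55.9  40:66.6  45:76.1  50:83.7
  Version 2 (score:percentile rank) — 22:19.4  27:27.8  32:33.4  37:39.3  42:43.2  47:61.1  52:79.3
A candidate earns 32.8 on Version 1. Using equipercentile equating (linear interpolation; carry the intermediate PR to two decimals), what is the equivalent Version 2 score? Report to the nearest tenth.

43.8

PR of 32.8 on Version 1: 41.3 + (32.8 − 30)/(35 − 30) × (55.9 − 41.3) = 49.48
On Version 2, PR 49.48 falls between score 42 (PR 43.2) and 47 (PR 61.1).
Interpolate: 42 + (49.48 − 43.2)/(61.1 − 43.2) × (47 − 42) = 43.8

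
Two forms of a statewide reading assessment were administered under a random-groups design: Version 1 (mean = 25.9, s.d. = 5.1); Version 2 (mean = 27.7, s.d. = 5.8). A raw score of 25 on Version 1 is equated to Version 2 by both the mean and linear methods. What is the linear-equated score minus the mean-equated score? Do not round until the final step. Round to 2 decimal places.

Mean-equated: 25 + (27.7 − 25.9) = 26.80
Linear-equated: (5.8/5.1)(25 − 25.9) + 27.7 = 26.676
Difference = 26.676 − 26.80 = -0.12

-0.12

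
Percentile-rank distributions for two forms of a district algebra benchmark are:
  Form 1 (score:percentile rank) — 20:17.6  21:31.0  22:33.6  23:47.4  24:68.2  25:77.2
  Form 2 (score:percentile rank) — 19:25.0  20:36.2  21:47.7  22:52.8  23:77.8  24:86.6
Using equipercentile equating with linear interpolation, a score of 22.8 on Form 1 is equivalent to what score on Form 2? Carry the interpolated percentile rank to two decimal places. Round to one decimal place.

PR of 22.8 on Form 1: 33.6 + (22.8 − 22)/(23 − 22) × (47.4 − 33.6) = 44.64
On Form 2, PR 44.64 falls between score 20 (PR 36.2) and 21 (PR 47.7).
Interpolate: 20 + (44.64 − 36.2)/(47.7 − 36.2) × (21 − 20) = 20.7

20.7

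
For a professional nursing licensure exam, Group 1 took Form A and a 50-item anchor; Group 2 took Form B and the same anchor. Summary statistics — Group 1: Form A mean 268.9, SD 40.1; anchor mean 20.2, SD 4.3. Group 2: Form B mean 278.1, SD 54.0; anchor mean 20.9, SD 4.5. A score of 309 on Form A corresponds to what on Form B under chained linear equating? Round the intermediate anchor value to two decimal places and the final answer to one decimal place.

Form A → anchor (Group 1): v = (4.3/40.1)(309 − 268.9) + 20.2 = 24.50
anchor → Form B (Group 2): y = (54.0/4.5)(24.50 − 20.9) + 278.1 = 321.3

321.3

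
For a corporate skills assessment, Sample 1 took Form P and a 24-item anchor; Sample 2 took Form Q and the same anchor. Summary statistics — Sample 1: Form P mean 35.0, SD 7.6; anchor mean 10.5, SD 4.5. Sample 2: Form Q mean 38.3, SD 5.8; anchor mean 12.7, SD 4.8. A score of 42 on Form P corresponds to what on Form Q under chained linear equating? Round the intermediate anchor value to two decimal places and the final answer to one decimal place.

Form P → anchor (Sample 1): v = (4.5/7.6)(42 − 35.0) + 10.5 = 14.64
anchor → Form Q (Sample 2): y = (5.8/4.8)(14.64 − 12.7) + 38.3 = 40.6

40.6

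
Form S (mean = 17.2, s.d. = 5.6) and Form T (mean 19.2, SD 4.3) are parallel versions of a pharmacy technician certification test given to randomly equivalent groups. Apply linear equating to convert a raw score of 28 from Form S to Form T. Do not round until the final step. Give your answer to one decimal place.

Linear equating: y = (SD_Y/SD_X)(x − M_X) + M_Y
y = (4.3/5.6)(28 − 17.2) + 19.2
y = 0.767857 × 10.8 + 19.2 = 8.2929 + 19.2 = 27.5

27.5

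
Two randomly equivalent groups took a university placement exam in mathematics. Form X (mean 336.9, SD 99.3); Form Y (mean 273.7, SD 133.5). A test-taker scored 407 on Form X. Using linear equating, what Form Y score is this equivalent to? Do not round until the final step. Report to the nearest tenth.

Linear equating: y = (SD_Y/SD_X)(x − M_X) + M_Y
y = (133.5/99.3)(407 − 336.9) + 273.7
y = 1.344411 × 70.1 + 273.7 = 94.2432 + 273.7 = 367.9

367.9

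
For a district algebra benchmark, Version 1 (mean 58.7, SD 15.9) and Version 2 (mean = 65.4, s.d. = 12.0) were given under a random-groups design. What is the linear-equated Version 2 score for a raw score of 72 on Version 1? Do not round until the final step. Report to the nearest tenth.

75.4

Linear equating: y = (SD_Y/SD_X)(x − M_X) + M_Y
y = (12.0/15.9)(72 − 58.7) + 65.4
y = 0.754717 × 13.3 + 65.4 = 10.0377 + 65.4 = 75.4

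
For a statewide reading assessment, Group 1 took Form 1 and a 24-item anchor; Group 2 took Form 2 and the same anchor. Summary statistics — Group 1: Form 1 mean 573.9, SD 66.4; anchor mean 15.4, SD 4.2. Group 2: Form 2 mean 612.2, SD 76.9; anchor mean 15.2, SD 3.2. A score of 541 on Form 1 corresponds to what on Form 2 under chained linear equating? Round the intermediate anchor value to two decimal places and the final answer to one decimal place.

567.0

Form 1 → anchor (Group 1): v = (4.2/66.4)(541 − 573.9) + 15.4 = 13.32
anchor → Form 2 (Group 2): y = (76.9/3.2)(13.32 − 15.2) + 612.2 = 567.0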